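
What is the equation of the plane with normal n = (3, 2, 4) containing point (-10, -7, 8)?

The plane through P with normal n = (a, b, c) satisfies n·(r - P) = 0,
i.e. ax + by + cz = a·x₀ + b·y₀ + c·z₀.
d = 3·(-10) + 2·(-7) + 4·8
  = -30 - 14 + 32
  = -12
Equation: 3x + 2y + 4z = -12

3x + 2y + 4z = -12


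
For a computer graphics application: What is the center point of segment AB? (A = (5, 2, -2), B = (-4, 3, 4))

M = ((x₁+x₂)/2, (y₁+y₂)/2, (z₁+z₂)/2)
  = ((5 - 4)/2, (2 + 3)/2, (-2 + 4)/2)
  = (1/2, 5/2, 2/2)
  = (0.5, 2.5, 1)

(0.5, 2.5, 1)


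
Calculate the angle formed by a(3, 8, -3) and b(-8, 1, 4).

a·b = 3·(-8) + 8·1 + (-3)·4 = -24 + 8 - 12 = -28
|a| = √(3² + 8² + (-3)²) = √82 ≈ 9.055
|b| = √((-8)² + 1² + 4²) = √81 ≈ 9
cos θ = (a·b)/(|a||b|) = -28/(9.055·9) ≈ -0.3436
θ = arccos(-0.3436) ≈ 110.1°

110.1°


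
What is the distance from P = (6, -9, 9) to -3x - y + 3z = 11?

distance = |a·x₀ + b·y₀ + c·z₀ - d| / √(a² + b² + c²)
  = |(-3)·6 + (-1)·(-9) + 3·9 - 11| / √((-3)² + (-1)² + 3²)
  = |-18 + 9 + 27 - 11| / √(9 + 1 + 9)
  = |7| / √19
  = 7 / 4.359
  ≈ 1.606

1.606


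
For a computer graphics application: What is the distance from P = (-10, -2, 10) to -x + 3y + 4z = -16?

distance = |a·x₀ + b·y₀ + c·z₀ - d| / √(a² + b² + c²)
  = |(-1)·(-10) + 3·(-2) + 4·10 - (-16)| / √((-1)² + 3² + 4²)
  = |10 - 6 + 40 + 16| / √(1 + 9 + 16)
  = |60| / √26
  = 60 / 5.099
  ≈ 11.77

11.77


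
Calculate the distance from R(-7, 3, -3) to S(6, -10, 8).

d = √[(x₂-x₁)² + (y₂-y₁)² + (z₂-z₁)²]
  = √[13² + (-13)² + 11²]
  = √[169 + 169 + 121]
  = √459
  ≈ 21.42

21.42


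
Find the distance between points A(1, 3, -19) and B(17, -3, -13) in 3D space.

d = √[(x₂-x₁)² + (y₂-y₁)² + (z₂-z₁)²]
  = √[16² + (-6)² + 6²]
  = √[256 + 36 + 36]
  = √328
  ≈ 18.11

18.11


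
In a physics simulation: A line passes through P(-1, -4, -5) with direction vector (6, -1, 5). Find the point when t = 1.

P(t) = P + t·d
  = (-1 + 6·1, -4 + (-1)·1, -5 + 5·1)
  = (-1 + 6, -4 - 1, -5 + 5)
  = (5, -5, 0)

(5, -5, 0)


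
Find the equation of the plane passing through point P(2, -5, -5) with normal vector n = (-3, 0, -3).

The plane through P with normal n = (a, b, c) satisfies n·(r - P) = 0,
i.e. ax + by + cz = a·x₀ + b·y₀ + c·z₀.
d = (-3)·2 + 0·(-5) + (-3)·(-5)
  = -6 + 0 + 15
  = 9
Equation: -3x - 3z = 9

-3x - 3z = 9


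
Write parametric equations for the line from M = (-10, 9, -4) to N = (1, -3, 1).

Direction vector d = N - M = (1 + 10, -3 - 9, 1 + 4) = (11, -12, 5)
Parametric form r = M + t·d:
x = -10 + 11t, y = 9 - 12t, z = -4 + 5t

x = -10 + 11t, y = 9 - 12t, z = -4 + 5t


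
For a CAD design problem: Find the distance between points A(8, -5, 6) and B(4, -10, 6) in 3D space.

d = √[(x₂-x₁)² + (y₂-y₁)² + (z₂-z₁)²]
  = √[(-4)² + (-5)² + 0²]
  = √[16 + 25 + 0]
  = √41
  ≈ 6.403

6.403


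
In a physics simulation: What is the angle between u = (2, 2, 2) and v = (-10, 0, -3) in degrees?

u·v = 2·(-10) + 2·0 + 2·(-3) = -20 + 0 - 6 = -26
|u| = √(2² + 2² + 2²) = √12 ≈ 3.464
|v| = √((-10)² + 0² + (-3)²) = √109 ≈ 10.44
cos θ = (u·v)/(|u||v|) = -26/(3.464·10.44) ≈ -0.7189
θ = arccos(-0.7189) ≈ 136°

136°


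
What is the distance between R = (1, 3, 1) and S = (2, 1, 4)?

d = √[(x₂-x₁)² + (y₂-y₁)² + (z₂-z₁)²]
  = √[1² + (-2)² + 3²]
  = √[1 + 4 + 9]
  = √14
  ≈ 3.742

3.742


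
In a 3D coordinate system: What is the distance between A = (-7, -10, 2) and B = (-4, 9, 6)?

d = √[(x₂-x₁)² + (y₂-y₁)² + (z₂-z₁)²]
  = √[3² + 19² + 4²]
  = √[9 + 361 + 16]
  = √386
  ≈ 19.65

19.65


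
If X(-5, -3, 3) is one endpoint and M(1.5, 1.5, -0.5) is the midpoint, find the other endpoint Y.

Y = 2M - X
  = (2·1.5 - (-5), 2·1.5 - (-3), 2·(-0.5) - 3)
  = (3 + 5, 3 + 3, -1 - 3)
  = (8, 6, -4)

(8, 6, -4)


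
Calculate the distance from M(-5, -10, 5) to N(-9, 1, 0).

d = √[(x₂-x₁)² + (y₂-y₁)² + (z₂-z₁)²]
  = √[(-4)² + 11² + (-5)²]
  = √[16 + 121 + 25]
  = √162
  ≈ 12.73

12.73


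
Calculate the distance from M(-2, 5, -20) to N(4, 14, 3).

d = √[(x₂-x₁)² + (y₂-y₁)² + (z₂-z₁)²]
  = √[6² + 9² + 23²]
  = √[36 + 81 + 529]
  = √646
  ≈ 25.42

25.42


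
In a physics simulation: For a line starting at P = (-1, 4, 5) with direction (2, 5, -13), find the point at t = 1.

P(t) = P + t·d
  = (-1 + 2·1, 4 + 5·1, 5 + (-13)·1)
  = (-1 + 2, 4 + 5, 5 - 13)
  = (1, 9, -8)

(1, 9, -8)


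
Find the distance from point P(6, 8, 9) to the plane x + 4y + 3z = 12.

distance = |a·x₀ + b·y₀ + c·z₀ - d| / √(a² + b² + c²)
  = |1·6 + 4·8 + 3·9 - 12| / √(1² + 4² + 3²)
  = |6 + 32 + 27 - 12| / √(1 + 16 + 9)
  = |53| / √26
  = 53 / 5.099
  ≈ 10.39

10.39


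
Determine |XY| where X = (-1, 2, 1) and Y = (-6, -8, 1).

d = √[(x₂-x₁)² + (y₂-y₁)² + (z₂-z₁)²]
  = √[(-5)² + (-10)² + 0²]
  = √[25 + 100 + 0]
  = √125
  ≈ 11.18

11.18


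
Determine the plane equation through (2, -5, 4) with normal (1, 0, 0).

The plane through P with normal n = (a, b, c) satisfies n·(r - P) = 0,
i.e. ax + by + cz = a·x₀ + b·y₀ + c·z₀.
d = 1·2 + 0·(-5) + 0·4
  = 2 + 0 + 0
  = 2
Equation: x = 2

x = 2


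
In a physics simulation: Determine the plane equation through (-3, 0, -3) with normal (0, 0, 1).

The plane through P with normal n = (a, b, c) satisfies n·(r - P) = 0,
i.e. ax + by + cz = a·x₀ + b·y₀ + c·z₀.
d = 0·(-3) + 0·0 + 1·(-3)
  = 0 + 0 - 3
  = -3
Equation: z = -3

z = -3


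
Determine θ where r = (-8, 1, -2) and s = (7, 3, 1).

r·s = (-8)·7 + 1·3 + (-2)·1 = -56 + 3 - 2 = -55
|r| = √((-8)² + 1² + (-2)²) = √69 ≈ 8.307
|s| = √(7² + 3² + 1²) = √59 ≈ 7.681
cos θ = (r·s)/(|r||s|) = -55/(8.307·7.681) ≈ -0.862
θ = arccos(-0.862) ≈ 149.5°

149.5°


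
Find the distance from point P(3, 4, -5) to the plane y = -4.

distance = |a·x₀ + b·y₀ + c·z₀ - d| / √(a² + b² + c²)
  = |0·3 + 1·4 + 0·(-5) - (-4)| / √(0² + 1² + 0²)
  = |0 + 4 + 0 + 4| / √(0 + 1 + 0)
  = |8| / √1
  = 8 / 1
  ≈ 8

8


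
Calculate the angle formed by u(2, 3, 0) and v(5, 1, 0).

u·v = 2·5 + 3·1 + 0·0 = 10 + 3 + 0 = 13
|u| = √(2² + 3² + 0²) = √13 ≈ 3.606
|v| = √(5² + 1² + 0²) = √26 ≈ 5.099
cos θ = (u·v)/(|u||v|) = 13/(3.606·5.099) ≈ 0.7071
θ = arccos(0.7071) ≈ 45°

45°


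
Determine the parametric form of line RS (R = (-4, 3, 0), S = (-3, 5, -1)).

Direction vector d = S - R = (-3 + 4, 5 - 3, -1 + 0) = (1, 2, -1)
Parametric form r = R + t·d:
x = -4 + t, y = 3 + 2t, z = 0 - t

x = -4 + t, y = 3 + 2t, z = 0 - t


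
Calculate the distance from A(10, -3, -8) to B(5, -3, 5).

d = √[(x₂-x₁)² + (y₂-y₁)² + (z₂-z₁)²]
  = √[(-5)² + 0² + 13²]
  = √[25 + 0 + 169]
  = √194
  ≈ 13.93

13.93


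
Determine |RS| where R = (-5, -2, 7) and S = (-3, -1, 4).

d = √[(x₂-x₁)² + (y₂-y₁)² + (z₂-z₁)²]
  = √[2² + 1² + (-3)²]
  = √[4 + 1 + 9]
  = √14
  ≈ 3.742

3.742


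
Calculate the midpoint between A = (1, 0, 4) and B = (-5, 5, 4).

M = ((x₁+x₂)/2, (y₁+y₂)/2, (z₁+z₂)/2)
  = ((1 - 5)/2, (0 + 5)/2, (4 + 4)/2)
  = (-4/2, 5/2, 8/2)
  = (-2, 2.5, 4)

(-2, 2.5, 4)


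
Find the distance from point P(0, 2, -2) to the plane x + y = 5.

distance = |a·x₀ + b·y₀ + c·z₀ - d| / √(a² + b² + c²)
  = |1·0 + 1·2 + 0·(-2) - 5| / √(1² + 1² + 0²)
  = |0 + 2 + 0 - 5| / √(1 + 1 + 0)
  = |-3| / √2
  = 3 / 1.414
  ≈ 2.121

2.121


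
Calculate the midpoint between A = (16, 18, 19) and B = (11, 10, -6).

M = ((x₁+x₂)/2, (y₁+y₂)/2, (z₁+z₂)/2)
  = ((16 + 11)/2, (18 + 10)/2, (19 - 6)/2)
  = (27/2, 28/2, 13/2)
  = (13.5, 14, 6.5)

(13.5, 14, 6.5)


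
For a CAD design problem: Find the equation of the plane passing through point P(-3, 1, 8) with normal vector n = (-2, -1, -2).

The plane through P with normal n = (a, b, c) satisfies n·(r - P) = 0,
i.e. ax + by + cz = a·x₀ + b·y₀ + c·z₀.
d = (-2)·(-3) + (-1)·1 + (-2)·8
  = 6 - 1 - 16
  = -11
Equation: -2x - y - 2z = -11

-2x - y - 2z = -11


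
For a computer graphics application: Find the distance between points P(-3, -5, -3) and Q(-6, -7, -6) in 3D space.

d = √[(x₂-x₁)² + (y₂-y₁)² + (z₂-z₁)²]
  = √[(-3)² + (-2)² + (-3)²]
  = √[9 + 4 + 9]
  = √22
  ≈ 4.69

4.69


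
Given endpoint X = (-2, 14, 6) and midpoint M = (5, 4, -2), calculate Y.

Y = 2M - X
  = (2·5 - (-2), 2·4 - 14, 2·(-2) - 6)
  = (10 + 2, 8 - 14, -4 - 6)
  = (12, -6, -10)

(12, -6, -10)


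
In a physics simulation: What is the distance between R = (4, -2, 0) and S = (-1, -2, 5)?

d = √[(x₂-x₁)² + (y₂-y₁)² + (z₂-z₁)²]
  = √[(-5)² + 0² + 5²]
  = √[25 + 0 + 25]
  = √50
  ≈ 7.071

7.071


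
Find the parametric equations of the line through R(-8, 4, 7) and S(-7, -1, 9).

Direction vector d = S - R = (-7 + 8, -1 - 4, 9 - 7) = (1, -5, 2)
Parametric form r = R + t·d:
x = -8 + t, y = 4 - 5t, z = 7 + 2t

x = -8 + t, y = 4 - 5t, z = 7 + 2t


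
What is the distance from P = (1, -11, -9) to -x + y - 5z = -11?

distance = |a·x₀ + b·y₀ + c·z₀ - d| / √(a² + b² + c²)
  = |(-1)·1 + 1·(-11) + (-5)·(-9) - (-11)| / √((-1)² + 1² + (-5)²)
  = |-1 - 11 + 45 + 11| / √(1 + 1 + 25)
  = |44| / √27
  = 44 / 5.196
  ≈ 8.468

8.468


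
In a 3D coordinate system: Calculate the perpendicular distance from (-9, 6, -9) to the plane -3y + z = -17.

distance = |a·x₀ + b·y₀ + c·z₀ - d| / √(a² + b² + c²)
  = |0·(-9) + (-3)·6 + 1·(-9) - (-17)| / √(0² + (-3)² + 1²)
  = |0 - 18 - 9 + 17| / √(0 + 9 + 1)
  = |-10| / √10
  = 10 / 3.162
  ≈ 3.162

3.162


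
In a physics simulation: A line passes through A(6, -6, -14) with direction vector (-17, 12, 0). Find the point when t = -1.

P(t) = A + t·d
  = (6 + (-17)·(-1), -6 + 12·(-1), -14 + 0·(-1))
  = (6 + 17, -6 - 12, -14 + 0)
  = (23, -18, -14)

(23, -18, -14)


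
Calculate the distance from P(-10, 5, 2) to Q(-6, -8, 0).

d = √[(x₂-x₁)² + (y₂-y₁)² + (z₂-z₁)²]
  = √[4² + (-13)² + (-2)²]
  = √[16 + 169 + 4]
  = √189
  ≈ 13.75

13.75


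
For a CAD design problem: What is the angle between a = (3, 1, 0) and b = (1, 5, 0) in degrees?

a·b = 3·1 + 1·5 + 0·0 = 3 + 5 + 0 = 8
|a| = √(3² + 1² + 0²) = √10 ≈ 3.162
|b| = √(1² + 5² + 0²) = √26 ≈ 5.099
cos θ = (a·b)/(|a||b|) = 8/(3.162·5.099) ≈ 0.4961
θ = arccos(0.4961) ≈ 60.26°

60.26°


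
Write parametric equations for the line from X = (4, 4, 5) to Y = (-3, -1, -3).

Direction vector d = Y - X = (-3 - 4, -1 - 4, -3 - 5) = (-7, -5, -8)
Parametric form r = X + t·d:
x = 4 - 7t, y = 4 - 5t, z = 5 - 8t

x = 4 - 7t, y = 4 - 5t, z = 5 - 8t


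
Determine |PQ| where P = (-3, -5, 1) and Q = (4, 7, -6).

d = √[(x₂-x₁)² + (y₂-y₁)² + (z₂-z₁)²]
  = √[7² + 12² + (-7)²]
  = √[49 + 144 + 49]
  = √242
  ≈ 15.56

15.56


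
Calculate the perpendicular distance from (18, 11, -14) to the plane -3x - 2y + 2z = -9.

distance = |a·x₀ + b·y₀ + c·z₀ - d| / √(a² + b² + c²)
  = |(-3)·18 + (-2)·11 + 2·(-14) - (-9)| / √((-3)² + (-2)² + 2²)
  = |-54 - 22 - 28 + 9| / √(9 + 4 + 4)
  = |-95| / √17
  = 95 / 4.123
  ≈ 23.04

23.04


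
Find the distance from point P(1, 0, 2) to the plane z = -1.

distance = |a·x₀ + b·y₀ + c·z₀ - d| / √(a² + b² + c²)
  = |0·1 + 0·0 + 1·2 - (-1)| / √(0² + 0² + 1²)
  = |0 + 0 + 2 + 1| / √(0 + 0 + 1)
  = |3| / √1
  = 3 / 1
  ≈ 3

3


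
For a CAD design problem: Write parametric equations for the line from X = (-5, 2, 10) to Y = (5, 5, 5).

Direction vector d = Y - X = (5 + 5, 5 - 2, 5 - 10) = (10, 3, -5)
Parametric form r = X + t·d:
x = -5 + 10t, y = 2 + 3t, z = 10 - 5t

x = -5 + 10t, y = 2 + 3t, z = 10 - 5t


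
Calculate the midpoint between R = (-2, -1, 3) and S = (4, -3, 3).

M = ((x₁+x₂)/2, (y₁+y₂)/2, (z₁+z₂)/2)
  = ((-2 + 4)/2, (-1 - 3)/2, (3 + 3)/2)
  = (2/2, -4/2, 6/2)
  = (1, -2, 3)

(1, -2, 3)


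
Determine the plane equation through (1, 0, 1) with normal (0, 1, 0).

The plane through P with normal n = (a, b, c) satisfies n·(r - P) = 0,
i.e. ax + by + cz = a·x₀ + b·y₀ + c·z₀.
d = 0·1 + 1·0 + 0·1
  = 0 + 0 + 0
  = 0
Equation: y = 0

y = 0


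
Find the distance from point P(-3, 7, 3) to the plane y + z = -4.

distance = |a·x₀ + b·y₀ + c·z₀ - d| / √(a² + b² + c²)
  = |0·(-3) + 1·7 + 1·3 - (-4)| / √(0² + 1² + 1²)
  = |0 + 7 + 3 + 4| / √(0 + 1 + 1)
  = |14| / √2
  = 14 / 1.414
  ≈ 9.899

9.899


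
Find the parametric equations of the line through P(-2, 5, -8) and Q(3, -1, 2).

Direction vector d = Q - P = (3 + 2, -1 - 5, 2 + 8) = (5, -6, 10)
Parametric form r = P + t·d:
x = -2 + 5t, y = 5 - 6t, z = -8 + 10t

x = -2 + 5t, y = 5 - 6t, z = -8 + 10t


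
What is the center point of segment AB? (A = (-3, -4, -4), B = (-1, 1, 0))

M = ((x₁+x₂)/2, (y₁+y₂)/2, (z₁+z₂)/2)
  = ((-3 - 1)/2, (-4 + 1)/2, (-4 + 0)/2)
  = (-4/2, -3/2, -4/2)
  = (-2, -1.5, -2)

(-2, -1.5, -2)


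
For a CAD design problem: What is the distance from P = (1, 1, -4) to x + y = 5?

distance = |a·x₀ + b·y₀ + c·z₀ - d| / √(a² + b² + c²)
  = |1·1 + 1·1 + 0·(-4) - 5| / √(1² + 1² + 0²)
  = |1 + 1 + 0 - 5| / √(1 + 1 + 0)
  = |-3| / √2
  = 3 / 1.414
  ≈ 2.121

2.121


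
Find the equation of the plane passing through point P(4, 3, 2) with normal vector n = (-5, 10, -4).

The plane through P with normal n = (a, b, c) satisfies n·(r - P) = 0,
i.e. ax + by + cz = a·x₀ + b·y₀ + c·z₀.
d = (-5)·4 + 10·3 + (-4)·2
  = -20 + 30 - 8
  = 2
Equation: -5x + 10y - 4z = 2

-5x + 10y - 4z = 2


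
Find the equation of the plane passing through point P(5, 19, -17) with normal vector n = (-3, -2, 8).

The plane through P with normal n = (a, b, c) satisfies n·(r - P) = 0,
i.e. ax + by + cz = a·x₀ + b·y₀ + c·z₀.
d = (-3)·5 + (-2)·19 + 8·(-17)
  = -15 - 38 - 136
  = -189
Equation: -3x - 2y + 8z = -189

-3x - 2y + 8z = -189


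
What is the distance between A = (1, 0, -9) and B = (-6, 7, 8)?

d = √[(x₂-x₁)² + (y₂-y₁)² + (z₂-z₁)²]
  = √[(-7)² + 7² + 17²]
  = √[49 + 49 + 289]
  = √387
  ≈ 19.67

19.67


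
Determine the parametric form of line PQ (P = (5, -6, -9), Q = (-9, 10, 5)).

Direction vector d = Q - P = (-9 - 5, 10 + 6, 5 + 9) = (-14, 16, 14)
Parametric form r = P + t·d:
x = 5 - 14t, y = -6 + 16t, z = -9 + 14t

x = 5 - 14t, y = -6 + 16t, z = -9 + 14t


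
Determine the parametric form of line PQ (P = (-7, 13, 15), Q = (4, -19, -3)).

Direction vector d = Q - P = (4 + 7, -19 - 13, -3 - 15) = (11, -32, -18)
Parametric form r = P + t·d:
x = -7 + 11t, y = 13 - 32t, z = 15 - 18t

x = -7 + 11t, y = 13 - 32t, z = 15 - 18t


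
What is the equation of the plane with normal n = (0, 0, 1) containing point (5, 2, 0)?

The plane through P with normal n = (a, b, c) satisfies n·(r - P) = 0,
i.e. ax + by + cz = a·x₀ + b·y₀ + c·z₀.
d = 0·5 + 0·2 + 1·0
  = 0 + 0 + 0
  = 0
Equation: z = 0

z = 0


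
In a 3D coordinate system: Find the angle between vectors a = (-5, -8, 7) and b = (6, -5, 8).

a·b = (-5)·6 + (-8)·(-5) + 7·8 = -30 + 40 + 56 = 66
|a| = √((-5)² + (-8)² + 7²) = √138 ≈ 11.75
|b| = √(6² + (-5)² + 8²) = √125 ≈ 11.18
cos θ = (a·b)/(|a||b|) = 66/(11.75·11.18) ≈ 0.5025
θ = arccos(0.5025) ≈ 59.83°

59.83°


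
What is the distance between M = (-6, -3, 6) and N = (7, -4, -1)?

d = √[(x₂-x₁)² + (y₂-y₁)² + (z₂-z₁)²]
  = √[13² + (-1)² + (-7)²]
  = √[169 + 1 + 49]
  = √219
  ≈ 14.8

14.8


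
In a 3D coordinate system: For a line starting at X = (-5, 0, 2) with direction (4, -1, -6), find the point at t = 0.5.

P(t) = X + t·d
  = (-5 + 4·0.5, 0 + (-1)·0.5, 2 + (-6)·0.5)
  = (-5 + 2, 0 - 0.5, 2 - 3)
  = (-3, -0.5, -1)

(-3, -0.5, -1)


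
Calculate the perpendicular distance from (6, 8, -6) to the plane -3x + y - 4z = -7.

distance = |a·x₀ + b·y₀ + c·z₀ - d| / √(a² + b² + c²)
  = |(-3)·6 + 1·8 + (-4)·(-6) - (-7)| / √((-3)² + 1² + (-4)²)
  = |-18 + 8 + 24 + 7| / √(9 + 1 + 16)
  = |21| / √26
  = 21 / 5.099
  ≈ 4.118

4.118


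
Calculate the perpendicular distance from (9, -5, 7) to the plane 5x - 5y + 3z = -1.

distance = |a·x₀ + b·y₀ + c·z₀ - d| / √(a² + b² + c²)
  = |5·9 + (-5)·(-5) + 3·7 - (-1)| / √(5² + (-5)² + 3²)
  = |45 + 25 + 21 + 1| / √(25 + 25 + 9)
  = |92| / √59
  = 92 / 7.681
  ≈ 11.98

11.98


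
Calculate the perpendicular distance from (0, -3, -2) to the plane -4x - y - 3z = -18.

distance = |a·x₀ + b·y₀ + c·z₀ - d| / √(a² + b² + c²)
  = |(-4)·0 + (-1)·(-3) + (-3)·(-2) - (-18)| / √((-4)² + (-1)² + (-3)²)
  = |0 + 3 + 6 + 18| / √(16 + 1 + 9)
  = |27| / √26
  = 27 / 5.099
  ≈ 5.295

5.295


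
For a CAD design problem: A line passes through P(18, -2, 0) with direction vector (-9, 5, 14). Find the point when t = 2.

P(t) = P + t·d
  = (18 + (-9)·2, -2 + 5·2, 0 + 14·2)
  = (18 - 18, -2 + 10, 0 + 28)
  = (0, 8, 28)

(0, 8, 28)


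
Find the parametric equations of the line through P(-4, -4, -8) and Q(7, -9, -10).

Direction vector d = Q - P = (7 + 4, -9 + 4, -10 + 8) = (11, -5, -2)
Parametric form r = P + t·d:
x = -4 + 11t, y = -4 - 5t, z = -8 - 2t

x = -4 + 11t, y = -4 - 5t, z = -8 - 2t


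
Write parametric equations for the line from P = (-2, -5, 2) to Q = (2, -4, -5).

Direction vector d = Q - P = (2 + 2, -4 + 5, -5 - 2) = (4, 1, -7)
Parametric form r = P + t·d:
x = -2 + 4t, y = -5 + t, z = 2 - 7t

x = -2 + 4t, y = -5 + t, z = 2 - 7t


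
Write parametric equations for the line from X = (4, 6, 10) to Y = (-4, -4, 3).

Direction vector d = Y - X = (-4 - 4, -4 - 6, 3 - 10) = (-8, -10, -7)
Parametric form r = X + t·d:
x = 4 - 8t, y = 6 - 10t, z = 10 - 7t

x = 4 - 8t, y = 6 - 10t, z = 10 - 7t


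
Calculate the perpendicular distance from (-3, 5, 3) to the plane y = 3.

distance = |a·x₀ + b·y₀ + c·z₀ - d| / √(a² + b² + c²)
  = |0·(-3) + 1·5 + 0·3 - 3| / √(0² + 1² + 0²)
  = |0 + 5 + 0 - 3| / √(0 + 1 + 0)
  = |2| / √1
  = 2 / 1
  ≈ 2

2


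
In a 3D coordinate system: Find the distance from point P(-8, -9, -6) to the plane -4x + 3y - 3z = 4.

distance = |a·x₀ + b·y₀ + c·z₀ - d| / √(a² + b² + c²)
  = |(-4)·(-8) + 3·(-9) + (-3)·(-6) - 4| / √((-4)² + 3² + (-3)²)
  = |32 - 27 + 18 - 4| / √(16 + 9 + 9)
  = |19| / √34
  = 19 / 5.831
  ≈ 3.258

3.258


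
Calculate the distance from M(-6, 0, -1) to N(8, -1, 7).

d = √[(x₂-x₁)² + (y₂-y₁)² + (z₂-z₁)²]
  = √[14² + (-1)² + 8²]
  = √[196 + 1 + 64]
  = √261
  ≈ 16.16

16.16


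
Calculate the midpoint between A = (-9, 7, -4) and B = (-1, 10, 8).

M = ((x₁+x₂)/2, (y₁+y₂)/2, (z₁+z₂)/2)
  = ((-9 - 1)/2, (7 + 10)/2, (-4 + 8)/2)
  = (-10/2, 17/2, 4/2)
  = (-5, 8.5, 2)

(-5, 8.5, 2)


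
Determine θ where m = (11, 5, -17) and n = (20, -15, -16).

m·n = 11·20 + 5·(-15) + (-17)·(-16) = 220 - 75 + 272 = 417
|m| = √(11² + 5² + (-17)²) = √435 ≈ 20.86
|n| = √(20² + (-15)² + (-16)²) = √881 ≈ 29.68
cos θ = (m·n)/(|m||n|) = 417/(20.86·29.68) ≈ 0.6736
θ = arccos(0.6736) ≈ 47.65°

47.65°


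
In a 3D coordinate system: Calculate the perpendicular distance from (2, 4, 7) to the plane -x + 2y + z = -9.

distance = |a·x₀ + b·y₀ + c·z₀ - d| / √(a² + b² + c²)
  = |(-1)·2 + 2·4 + 1·7 - (-9)| / √((-1)² + 2² + 1²)
  = |-2 + 8 + 7 + 9| / √(1 + 4 + 1)
  = |22| / √6
  = 22 / 2.449
  ≈ 8.981

8.981


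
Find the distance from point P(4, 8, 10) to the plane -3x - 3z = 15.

distance = |a·x₀ + b·y₀ + c·z₀ - d| / √(a² + b² + c²)
  = |(-3)·4 + 0·8 + (-3)·10 - 15| / √((-3)² + 0² + (-3)²)
  = |-12 + 0 - 30 - 15| / √(9 + 0 + 9)
  = |-57| / √18
  = 57 / 4.243
  ≈ 13.44

13.44


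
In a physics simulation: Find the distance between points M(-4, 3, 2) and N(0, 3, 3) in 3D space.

d = √[(x₂-x₁)² + (y₂-y₁)² + (z₂-z₁)²]
  = √[4² + 0² + 1²]
  = √[16 + 0 + 1]
  = √17
  ≈ 4.123

4.123


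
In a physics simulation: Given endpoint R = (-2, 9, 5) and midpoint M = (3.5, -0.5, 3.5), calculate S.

S = 2M - R
  = (2·3.5 - (-2), 2·(-0.5) - 9, 2·3.5 - 5)
  = (7 + 2, -1 - 9, 7 - 5)
  = (9, -10, 2)

(9, -10, 2)


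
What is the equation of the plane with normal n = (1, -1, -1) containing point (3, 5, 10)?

The plane through P with normal n = (a, b, c) satisfies n·(r - P) = 0,
i.e. ax + by + cz = a·x₀ + b·y₀ + c·z₀.
d = 1·3 + (-1)·5 + (-1)·10
  = 3 - 5 - 10
  = -12
Equation: x - y - z = -12

x - y - z = -12


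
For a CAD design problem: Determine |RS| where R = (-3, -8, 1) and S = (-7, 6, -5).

d = √[(x₂-x₁)² + (y₂-y₁)² + (z₂-z₁)²]
  = √[(-4)² + 14² + (-6)²]
  = √[16 + 196 + 36]
  = √248
  ≈ 15.75

15.75


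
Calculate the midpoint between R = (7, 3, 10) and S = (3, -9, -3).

M = ((x₁+x₂)/2, (y₁+y₂)/2, (z₁+z₂)/2)
  = ((7 + 3)/2, (3 - 9)/2, (10 - 3)/2)
  = (10/2, -6/2, 7/2)
  = (5, -3, 3.5)

(5, -3, 3.5)


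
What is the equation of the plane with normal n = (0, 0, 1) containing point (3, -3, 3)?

The plane through P with normal n = (a, b, c) satisfies n·(r - P) = 0,
i.e. ax + by + cz = a·x₀ + b·y₀ + c·z₀.
d = 0·3 + 0·(-3) + 1·3
  = 0 + 0 + 3
  = 3
Equation: z = 3

z = 3


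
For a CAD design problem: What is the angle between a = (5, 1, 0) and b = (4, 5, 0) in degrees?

a·b = 5·4 + 1·5 + 0·0 = 20 + 5 + 0 = 25
|a| = √(5² + 1² + 0²) = √26 ≈ 5.099
|b| = √(4² + 5² + 0²) = √41 ≈ 6.403
cos θ = (a·b)/(|a||b|) = 25/(5.099·6.403) ≈ 0.7657
θ = arccos(0.7657) ≈ 40.03°

40.03°


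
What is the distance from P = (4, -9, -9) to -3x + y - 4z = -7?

distance = |a·x₀ + b·y₀ + c·z₀ - d| / √(a² + b² + c²)
  = |(-3)·4 + 1·(-9) + (-4)·(-9) - (-7)| / √((-3)² + 1² + (-4)²)
  = |-12 - 9 + 36 + 7| / √(9 + 1 + 16)
  = |22| / √26
  = 22 / 5.099
  ≈ 4.315

4.315


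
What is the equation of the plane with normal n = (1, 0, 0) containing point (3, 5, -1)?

The plane through P with normal n = (a, b, c) satisfies n·(r - P) = 0,
i.e. ax + by + cz = a·x₀ + b·y₀ + c·z₀.
d = 1·3 + 0·5 + 0·(-1)
  = 3 + 0 + 0
  = 3
Equation: x = 3

x = 3


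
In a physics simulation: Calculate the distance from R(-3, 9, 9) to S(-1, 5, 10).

d = √[(x₂-x₁)² + (y₂-y₁)² + (z₂-z₁)²]
  = √[2² + (-4)² + 1²]
  = √[4 + 16 + 1]
  = √21
  ≈ 4.583

4.583


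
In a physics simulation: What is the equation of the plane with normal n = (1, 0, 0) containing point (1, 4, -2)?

The plane through P with normal n = (a, b, c) satisfies n·(r - P) = 0,
i.e. ax + by + cz = a·x₀ + b·y₀ + c·z₀.
d = 1·1 + 0·4 + 0·(-2)
  = 1 + 0 + 0
  = 1
Equation: x = 1

x = 1


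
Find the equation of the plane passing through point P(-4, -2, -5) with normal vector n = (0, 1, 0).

The plane through P with normal n = (a, b, c) satisfies n·(r - P) = 0,
i.e. ax + by + cz = a·x₀ + b·y₀ + c·z₀.
d = 0·(-4) + 1·(-2) + 0·(-5)
  = 0 - 2 + 0
  = -2
Equation: y = -2

y = -2


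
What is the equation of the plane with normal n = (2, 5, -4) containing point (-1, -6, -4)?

The plane through P with normal n = (a, b, c) satisfies n·(r - P) = 0,
i.e. ax + by + cz = a·x₀ + b·y₀ + c·z₀.
d = 2·(-1) + 5·(-6) + (-4)·(-4)
  = -2 - 30 + 16
  = -16
Equation: 2x + 5y - 4z = -16

2x + 5y - 4z = -16


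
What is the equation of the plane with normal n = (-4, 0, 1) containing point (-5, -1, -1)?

The plane through P with normal n = (a, b, c) satisfies n·(r - P) = 0,
i.e. ax + by + cz = a·x₀ + b·y₀ + c·z₀.
d = (-4)·(-5) + 0·(-1) + 1·(-1)
  = 20 + 0 - 1
  = 19
Equation: -4x + z = 19

-4x + z = 19


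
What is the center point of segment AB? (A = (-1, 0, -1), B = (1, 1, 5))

M = ((x₁+x₂)/2, (y₁+y₂)/2, (z₁+z₂)/2)
  = ((-1 + 1)/2, (0 + 1)/2, (-1 + 5)/2)
  = (0/2, 1/2, 4/2)
  = (0, 0.5, 2)

(0, 0.5, 2)


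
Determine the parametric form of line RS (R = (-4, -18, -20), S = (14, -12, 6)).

Direction vector d = S - R = (14 + 4, -12 + 18, 6 + 20) = (18, 6, 26)
Parametric form r = R + t·d:
x = -4 + 18t, y = -18 + 6t, z = -20 + 26t

x = -4 + 18t, y = -18 + 6t, z = -20 + 26t


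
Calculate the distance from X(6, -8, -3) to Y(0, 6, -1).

d = √[(x₂-x₁)² + (y₂-y₁)² + (z₂-z₁)²]
  = √[(-6)² + 14² + 2²]
  = √[36 + 196 + 4]
  = √236
  ≈ 15.36

15.36


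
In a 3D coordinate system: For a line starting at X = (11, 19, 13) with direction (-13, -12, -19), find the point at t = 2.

P(t) = X + t·d
  = (11 + (-13)·2, 19 + (-12)·2, 13 + (-19)·2)
  = (11 - 26, 19 - 24, 13 - 38)
  = (-15, -5, -25)

(-15, -5, -25)


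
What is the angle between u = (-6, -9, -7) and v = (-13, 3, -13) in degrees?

u·v = (-6)·(-13) + (-9)·3 + (-7)·(-13) = 78 - 27 + 91 = 142
|u| = √((-6)² + (-9)² + (-7)²) = √166 ≈ 12.88
|v| = √((-13)² + 3² + (-13)²) = √347 ≈ 18.63
cos θ = (u·v)/(|u||v|) = 142/(12.88·18.63) ≈ 0.5917
θ = arccos(0.5917) ≈ 53.73°

53.73°


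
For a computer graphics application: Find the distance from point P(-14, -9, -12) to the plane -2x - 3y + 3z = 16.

distance = |a·x₀ + b·y₀ + c·z₀ - d| / √(a² + b² + c²)
  = |(-2)·(-14) + (-3)·(-9) + 3·(-12) - 16| / √((-2)² + (-3)² + 3²)
  = |28 + 27 - 36 - 16| / √(4 + 9 + 9)
  = |3| / √22
  = 3 / 4.69
  ≈ 0.6396

0.6396


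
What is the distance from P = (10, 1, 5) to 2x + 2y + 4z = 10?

distance = |a·x₀ + b·y₀ + c·z₀ - d| / √(a² + b² + c²)
  = |2·10 + 2·1 + 4·5 - 10| / √(2² + 2² + 4²)
  = |20 + 2 + 20 - 10| / √(4 + 4 + 16)
  = |32| / √24
  = 32 / 4.899
  ≈ 6.532

6.532


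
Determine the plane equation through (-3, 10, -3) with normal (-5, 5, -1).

The plane through P with normal n = (a, b, c) satisfies n·(r - P) = 0,
i.e. ax + by + cz = a·x₀ + b·y₀ + c·z₀.
d = (-5)·(-3) + 5·10 + (-1)·(-3)
  = 15 + 50 + 3
  = 68
Equation: -5x + 5y - z = 68

-5x + 5y - z = 68


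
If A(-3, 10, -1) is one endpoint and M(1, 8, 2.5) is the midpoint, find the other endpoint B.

B = 2M - A
  = (2·1 - (-3), 2·8 - 10, 2·2.5 - (-1))
  = (2 + 3, 16 - 10, 5 + 1)
  = (5, 6, 6)

(5, 6, 6)


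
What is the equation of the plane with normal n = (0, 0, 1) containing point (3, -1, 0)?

The plane through P with normal n = (a, b, c) satisfies n·(r - P) = 0,
i.e. ax + by + cz = a·x₀ + b·y₀ + c·z₀.
d = 0·3 + 0·(-1) + 1·0
  = 0 + 0 + 0
  = 0
Equation: z = 0

z = 0


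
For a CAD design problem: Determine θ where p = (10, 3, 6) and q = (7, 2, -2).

p·q = 10·7 + 3·2 + 6·(-2) = 70 + 6 - 12 = 64
|p| = √(10² + 3² + 6²) = √145 ≈ 12.04
|q| = √(7² + 2² + (-2)²) = √57 ≈ 7.55
cos θ = (p·q)/(|p||q|) = 64/(12.04·7.55) ≈ 0.704
θ = arccos(0.704) ≈ 45.25°

45.25°


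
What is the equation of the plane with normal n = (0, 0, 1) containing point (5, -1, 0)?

The plane through P with normal n = (a, b, c) satisfies n·(r - P) = 0,
i.e. ax + by + cz = a·x₀ + b·y₀ + c·z₀.
d = 0·5 + 0·(-1) + 1·0
  = 0 + 0 + 0
  = 0
Equation: z = 0

z = 0


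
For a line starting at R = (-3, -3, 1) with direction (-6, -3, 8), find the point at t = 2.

P(t) = R + t·d
  = (-3 + (-6)·2, -3 + (-3)·2, 1 + 8·2)
  = (-3 - 12, -3 - 6, 1 + 16)
  = (-15, -9, 17)

(-15, -9, 17)


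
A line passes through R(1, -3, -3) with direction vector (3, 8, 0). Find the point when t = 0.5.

P(t) = R + t·d
  = (1 + 3·0.5, -3 + 8·0.5, -3 + 0·0.5)
  = (1 + 1.5, -3 + 4, -3 + 0)
  = (2.5, 1, -3)

(2.5, 1, -3)


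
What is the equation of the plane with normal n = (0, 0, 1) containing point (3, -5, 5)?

The plane through P with normal n = (a, b, c) satisfies n·(r - P) = 0,
i.e. ax + by + cz = a·x₀ + b·y₀ + c·z₀.
d = 0·3 + 0·(-5) + 1·5
  = 0 + 0 + 5
  = 5
Equation: z = 5

z = 5


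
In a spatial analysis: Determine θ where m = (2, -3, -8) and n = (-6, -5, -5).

m·n = 2·(-6) + (-3)·(-5) + (-8)·(-5) = -12 + 15 + 40 = 43
|m| = √(2² + (-3)² + (-8)²) = √77 ≈ 8.775
|n| = √((-6)² + (-5)² + (-5)²) = √86 ≈ 9.274
cos θ = (m·n)/(|m||n|) = 43/(8.775·9.274) ≈ 0.5284
θ = arccos(0.5284) ≈ 58.1°

58.1°


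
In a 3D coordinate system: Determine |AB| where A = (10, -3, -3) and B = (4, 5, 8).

d = √[(x₂-x₁)² + (y₂-y₁)² + (z₂-z₁)²]
  = √[(-6)² + 8² + 11²]
  = √[36 + 64 + 121]
  = √221
  ≈ 14.87

14.87


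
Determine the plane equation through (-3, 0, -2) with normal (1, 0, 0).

The plane through P with normal n = (a, b, c) satisfies n·(r - P) = 0,
i.e. ax + by + cz = a·x₀ + b·y₀ + c·z₀.
d = 1·(-3) + 0·0 + 0·(-2)
  = -3 + 0 + 0
  = -3
Equation: x = -3

x = -3


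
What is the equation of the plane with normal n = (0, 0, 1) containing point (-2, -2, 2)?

The plane through P with normal n = (a, b, c) satisfies n·(r - P) = 0,
i.e. ax + by + cz = a·x₀ + b·y₀ + c·z₀.
d = 0·(-2) + 0·(-2) + 1·2
  = 0 + 0 + 2
  = 2
Equation: z = 2

z = 2


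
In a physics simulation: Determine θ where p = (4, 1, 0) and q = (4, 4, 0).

p·q = 4·4 + 1·4 + 0·0 = 16 + 4 + 0 = 20
|p| = √(4² + 1² + 0²) = √17 ≈ 4.123
|q| = √(4² + 4² + 0²) = √32 ≈ 5.657
cos θ = (p·q)/(|p||q|) = 20/(4.123·5.657) ≈ 0.8575
θ = arccos(0.8575) ≈ 30.96°

30.96°


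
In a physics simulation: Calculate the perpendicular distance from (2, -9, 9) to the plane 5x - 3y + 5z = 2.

distance = |a·x₀ + b·y₀ + c·z₀ - d| / √(a² + b² + c²)
  = |5·2 + (-3)·(-9) + 5·9 - 2| / √(5² + (-3)² + 5²)
  = |10 + 27 + 45 - 2| / √(25 + 9 + 25)
  = |80| / √59
  = 80 / 7.681
  ≈ 10.42

10.42


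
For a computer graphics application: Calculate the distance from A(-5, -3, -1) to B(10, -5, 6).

d = √[(x₂-x₁)² + (y₂-y₁)² + (z₂-z₁)²]
  = √[15² + (-2)² + 7²]
  = √[225 + 4 + 49]
  = √278
  ≈ 16.67

16.67


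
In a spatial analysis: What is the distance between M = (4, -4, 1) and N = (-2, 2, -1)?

d = √[(x₂-x₁)² + (y₂-y₁)² + (z₂-z₁)²]
  = √[(-6)² + 6² + (-2)²]
  = √[36 + 36 + 4]
  = √76
  ≈ 8.718

8.718


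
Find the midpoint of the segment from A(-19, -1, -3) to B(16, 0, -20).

M = ((x₁+x₂)/2, (y₁+y₂)/2, (z₁+z₂)/2)
  = ((-19 + 16)/2, (-1 + 0)/2, (-3 - 20)/2)
  = (-3/2, -1/2, -23/2)
  = (-1.5, -0.5, -11.5)

(-1.5, -0.5, -11.5)


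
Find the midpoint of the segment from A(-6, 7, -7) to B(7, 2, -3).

M = ((x₁+x₂)/2, (y₁+y₂)/2, (z₁+z₂)/2)
  = ((-6 + 7)/2, (7 + 2)/2, (-7 - 3)/2)
  = (1/2, 9/2, -10/2)
  = (0.5, 4.5, -5)

(0.5, 4.5, -5)


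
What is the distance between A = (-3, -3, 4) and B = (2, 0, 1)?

d = √[(x₂-x₁)² + (y₂-y₁)² + (z₂-z₁)²]
  = √[5² + 3² + (-3)²]
  = √[25 + 9 + 9]
  = √43
  ≈ 6.557

6.557


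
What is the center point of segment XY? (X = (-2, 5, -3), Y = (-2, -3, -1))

M = ((x₁+x₂)/2, (y₁+y₂)/2, (z₁+z₂)/2)
  = ((-2 - 2)/2, (5 - 3)/2, (-3 - 1)/2)
  = (-4/2, 2/2, -4/2)
  = (-2, 1, -2)

(-2, 1, -2)


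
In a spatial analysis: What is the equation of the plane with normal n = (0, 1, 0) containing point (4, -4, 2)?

The plane through P with normal n = (a, b, c) satisfies n·(r - P) = 0,
i.e. ax + by + cz = a·x₀ + b·y₀ + c·z₀.
d = 0·4 + 1·(-4) + 0·2
  = 0 - 4 + 0
  = -4
Equation: y = -4

y = -4


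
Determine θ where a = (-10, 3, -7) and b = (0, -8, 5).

a·b = (-10)·0 + 3·(-8) + (-7)·5 = 0 - 24 - 35 = -59
|a| = √((-10)² + 3² + (-7)²) = √158 ≈ 12.57
|b| = √(0² + (-8)² + 5²) = √89 ≈ 9.434
cos θ = (a·b)/(|a||b|) = -59/(12.57·9.434) ≈ -0.4975
θ = arccos(-0.4975) ≈ 119.8°

119.8°


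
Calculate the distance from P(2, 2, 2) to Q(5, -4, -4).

d = √[(x₂-x₁)² + (y₂-y₁)² + (z₂-z₁)²]
  = √[3² + (-6)² + (-6)²]
  = √[9 + 36 + 36]
  = √81
  ≈ 9

9


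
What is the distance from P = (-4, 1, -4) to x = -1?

distance = |a·x₀ + b·y₀ + c·z₀ - d| / √(a² + b² + c²)
  = |1·(-4) + 0·1 + 0·(-4) - (-1)| / √(1² + 0² + 0²)
  = |-4 + 0 + 0 + 1| / √(1 + 0 + 0)
  = |-3| / √1
  = 3 / 1
  ≈ 3

3


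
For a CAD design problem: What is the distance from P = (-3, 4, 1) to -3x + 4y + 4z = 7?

distance = |a·x₀ + b·y₀ + c·z₀ - d| / √(a² + b² + c²)
  = |(-3)·(-3) + 4·4 + 4·1 - 7| / √((-3)² + 4² + 4²)
  = |9 + 16 + 4 - 7| / √(9 + 16 + 16)
  = |22| / √41
  = 22 / 6.403
  ≈ 3.436

3.436


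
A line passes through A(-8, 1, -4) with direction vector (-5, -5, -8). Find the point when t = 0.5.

P(t) = A + t·d
  = (-8 + (-5)·0.5, 1 + (-5)·0.5, -4 + (-8)·0.5)
  = (-8 - 2.5, 1 - 2.5, -4 - 4)
  = (-10.5, -1.5, -8)

(-10.5, -1.5, -8)


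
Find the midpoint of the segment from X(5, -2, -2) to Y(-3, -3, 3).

M = ((x₁+x₂)/2, (y₁+y₂)/2, (z₁+z₂)/2)
  = ((5 - 3)/2, (-2 - 3)/2, (-2 + 3)/2)
  = (2/2, -5/2, 1/2)
  = (1, -2.5, 0.5)

(1, -2.5, 0.5)


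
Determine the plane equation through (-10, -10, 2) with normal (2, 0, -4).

The plane through P with normal n = (a, b, c) satisfies n·(r - P) = 0,
i.e. ax + by + cz = a·x₀ + b·y₀ + c·z₀.
d = 2·(-10) + 0·(-10) + (-4)·2
  = -20 + 0 - 8
  = -28
Equation: 2x - 4z = -28

2x - 4z = -28


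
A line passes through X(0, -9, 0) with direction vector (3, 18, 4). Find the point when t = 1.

P(t) = X + t·d
  = (0 + 3·1, -9 + 18·1, 0 + 4·1)
  = (0 + 3, -9 + 18, 0 + 4)
  = (3, 9, 4)

(3, 9, 4)


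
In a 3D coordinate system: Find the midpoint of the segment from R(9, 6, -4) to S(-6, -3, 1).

M = ((x₁+x₂)/2, (y₁+y₂)/2, (z₁+z₂)/2)
  = ((9 - 6)/2, (6 - 3)/2, (-4 + 1)/2)
  = (3/2, 3/2, -3/2)
  = (1.5, 1.5, -1.5)

(1.5, 1.5, -1.5)


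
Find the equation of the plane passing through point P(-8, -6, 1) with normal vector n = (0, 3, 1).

The plane through P with normal n = (a, b, c) satisfies n·(r - P) = 0,
i.e. ax + by + cz = a·x₀ + b·y₀ + c·z₀.
d = 0·(-8) + 3·(-6) + 1·1
  = 0 - 18 + 1
  = -17
Equation: 3y + z = -17

3y + z = -17


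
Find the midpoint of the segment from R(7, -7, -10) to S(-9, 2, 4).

M = ((x₁+x₂)/2, (y₁+y₂)/2, (z₁+z₂)/2)
  = ((7 - 9)/2, (-7 + 2)/2, (-10 + 4)/2)
  = (-2/2, -5/2, -6/2)
  = (-1, -2.5, -3)

(-1, -2.5, -3)


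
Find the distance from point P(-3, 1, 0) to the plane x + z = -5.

distance = |a·x₀ + b·y₀ + c·z₀ - d| / √(a² + b² + c²)
  = |1·(-3) + 0·1 + 1·0 - (-5)| / √(1² + 0² + 1²)
  = |-3 + 0 + 0 + 5| / √(1 + 0 + 1)
  = |2| / √2
  = 2 / 1.414
  ≈ 1.414

1.414


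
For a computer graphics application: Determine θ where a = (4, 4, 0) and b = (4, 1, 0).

a·b = 4·4 + 4·1 + 0·0 = 16 + 4 + 0 = 20
|a| = √(4² + 4² + 0²) = √32 ≈ 5.657
|b| = √(4² + 1² + 0²) = √17 ≈ 4.123
cos θ = (a·b)/(|a||b|) = 20/(5.657·4.123) ≈ 0.8575
θ = arccos(0.8575) ≈ 30.96°

30.96°


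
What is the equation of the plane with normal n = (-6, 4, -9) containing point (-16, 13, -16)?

The plane through P with normal n = (a, b, c) satisfies n·(r - P) = 0,
i.e. ax + by + cz = a·x₀ + b·y₀ + c·z₀.
d = (-6)·(-16) + 4·13 + (-9)·(-16)
  = 96 + 52 + 144
  = 292
Equation: -6x + 4y - 9z = 292

-6x + 4y - 9z = 292


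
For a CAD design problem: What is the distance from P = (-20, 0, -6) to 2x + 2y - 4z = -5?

distance = |a·x₀ + b·y₀ + c·z₀ - d| / √(a² + b² + c²)
  = |2·(-20) + 2·0 + (-4)·(-6) - (-5)| / √(2² + 2² + (-4)²)
  = |-40 + 0 + 24 + 5| / √(4 + 4 + 16)
  = |-11| / √24
  = 11 / 4.899
  ≈ 2.245

2.245


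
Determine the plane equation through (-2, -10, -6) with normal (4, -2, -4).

The plane through P with normal n = (a, b, c) satisfies n·(r - P) = 0,
i.e. ax + by + cz = a·x₀ + b·y₀ + c·z₀.
d = 4·(-2) + (-2)·(-10) + (-4)·(-6)
  = -8 + 20 + 24
  = 36
Equation: 4x - 2y - 4z = 36

4x - 2y - 4z = 36


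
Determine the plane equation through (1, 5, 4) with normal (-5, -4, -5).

The plane through P with normal n = (a, b, c) satisfies n·(r - P) = 0,
i.e. ax + by + cz = a·x₀ + b·y₀ + c·z₀.
d = (-5)·1 + (-4)·5 + (-5)·4
  = -5 - 20 - 20
  = -45
Equation: -5x - 4y - 5z = -45

-5x - 4y - 5z = -45


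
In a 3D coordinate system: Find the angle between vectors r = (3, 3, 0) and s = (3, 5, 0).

r·s = 3·3 + 3·5 + 0·0 = 9 + 15 + 0 = 24
|r| = √(3² + 3² + 0²) = √18 ≈ 4.243
|s| = √(3² + 5² + 0²) = √34 ≈ 5.831
cos θ = (r·s)/(|r||s|) = 24/(4.243·5.831) ≈ 0.9701
θ = arccos(0.9701) ≈ 14.04°

14.04°


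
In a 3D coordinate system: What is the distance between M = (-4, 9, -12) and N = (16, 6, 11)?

d = √[(x₂-x₁)² + (y₂-y₁)² + (z₂-z₁)²]
  = √[20² + (-3)² + 23²]
  = √[400 + 9 + 529]
  = √938
  ≈ 30.63

30.63


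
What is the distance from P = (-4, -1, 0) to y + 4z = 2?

distance = |a·x₀ + b·y₀ + c·z₀ - d| / √(a² + b² + c²)
  = |0·(-4) + 1·(-1) + 4·0 - 2| / √(0² + 1² + 4²)
  = |0 - 1 + 0 - 2| / √(0 + 1 + 16)
  = |-3| / √17
  = 3 / 4.123
  ≈ 0.7276

0.7276


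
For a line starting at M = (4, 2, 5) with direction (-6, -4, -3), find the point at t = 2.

P(t) = M + t·d
  = (4 + (-6)·2, 2 + (-4)·2, 5 + (-3)·2)
  = (4 - 12, 2 - 8, 5 - 6)
  = (-8, -6, -1)

(-8, -6, -1)


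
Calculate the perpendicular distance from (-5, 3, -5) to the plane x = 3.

distance = |a·x₀ + b·y₀ + c·z₀ - d| / √(a² + b² + c²)
  = |1·(-5) + 0·3 + 0·(-5) - 3| / √(1² + 0² + 0²)
  = |-5 + 0 + 0 - 3| / √(1 + 0 + 0)
  = |-8| / √1
  = 8 / 1
  ≈ 8

8


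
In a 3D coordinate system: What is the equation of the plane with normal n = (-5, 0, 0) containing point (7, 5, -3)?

The plane through P with normal n = (a, b, c) satisfies n·(r - P) = 0,
i.e. ax + by + cz = a·x₀ + b·y₀ + c·z₀.
d = (-5)·7 + 0·5 + 0·(-3)
  = -35 + 0 + 0
  = -35
Equation: -5x = -35

-5x = -35


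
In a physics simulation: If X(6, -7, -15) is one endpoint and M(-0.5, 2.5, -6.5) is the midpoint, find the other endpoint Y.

Y = 2M - X
  = (2·(-0.5) - 6, 2·2.5 - (-7), 2·(-6.5) - (-15))
  = (-1 - 6, 5 + 7, -13 + 15)
  = (-7, 12, 2)

(-7, 12, 2)


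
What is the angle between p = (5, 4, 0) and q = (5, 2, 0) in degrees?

p·q = 5·5 + 4·2 + 0·0 = 25 + 8 + 0 = 33
|p| = √(5² + 4² + 0²) = √41 ≈ 6.403
|q| = √(5² + 2² + 0²) = √29 ≈ 5.385
cos θ = (p·q)/(|p||q|) = 33/(6.403·5.385) ≈ 0.957
θ = arccos(0.957) ≈ 16.86°

16.86°


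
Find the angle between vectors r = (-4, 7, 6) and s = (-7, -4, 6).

r·s = (-4)·(-7) + 7·(-4) + 6·6 = 28 - 28 + 36 = 36
|r| = √((-4)² + 7² + 6²) = √101 ≈ 10.05
|s| = √((-7)² + (-4)² + 6²) = √101 ≈ 10.05
cos θ = (r·s)/(|r||s|) = 36/(10.05·10.05) ≈ 0.3564
θ = arccos(0.3564) ≈ 69.12°

69.12°


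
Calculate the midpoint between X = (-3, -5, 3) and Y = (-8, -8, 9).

M = ((x₁+x₂)/2, (y₁+y₂)/2, (z₁+z₂)/2)
  = ((-3 - 8)/2, (-5 - 8)/2, (3 + 9)/2)
  = (-11/2, -13/2, 12/2)
  = (-5.5, -6.5, 6)

(-5.5, -6.5, 6)


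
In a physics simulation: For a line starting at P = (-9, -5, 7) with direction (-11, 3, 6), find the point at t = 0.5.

P(t) = P + t·d
  = (-9 + (-11)·0.5, -5 + 3·0.5, 7 + 6·0.5)
  = (-9 - 5.5, -5 + 1.5, 7 + 3)
  = (-14.5, -3.5, 10)

(-14.5, -3.5, 10)
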